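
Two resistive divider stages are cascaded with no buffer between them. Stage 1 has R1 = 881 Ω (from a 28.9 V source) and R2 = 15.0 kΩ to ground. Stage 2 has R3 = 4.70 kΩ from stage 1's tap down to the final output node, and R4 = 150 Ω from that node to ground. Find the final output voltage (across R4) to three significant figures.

V_out ≈ 0.721 V

Stage 2 presents R3+R4 = 4850 Ω as a load on stage 1's tap.
Stage 1's lower leg becomes R2‖(R3+R4) = 3665 Ω, so V_mid = 28.9 × 3665/4546 = 23.30 V.
Stage 2 is itself unloaded: V_out = V_mid × R4/(R3+R4) = 23.30 × 150/4850 = 0.721 V.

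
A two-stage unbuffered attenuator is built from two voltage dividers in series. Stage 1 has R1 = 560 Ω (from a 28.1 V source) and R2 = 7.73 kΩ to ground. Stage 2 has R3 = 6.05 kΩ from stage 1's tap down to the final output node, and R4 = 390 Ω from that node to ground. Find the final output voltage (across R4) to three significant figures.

Stage 2 presents R3+R4 = 6440 Ω as a load on stage 1's tap.
Stage 1's lower leg becomes R2‖(R3+R4) = 3513 Ω, so V_mid = 28.1 × 3513/4073 = 24.24 V.
Stage 2 is itself unloaded: V_out = V_mid × R4/(R3+R4) = 24.24 × 390/6440 = 1.47 V.

V_out ≈ 1.47 V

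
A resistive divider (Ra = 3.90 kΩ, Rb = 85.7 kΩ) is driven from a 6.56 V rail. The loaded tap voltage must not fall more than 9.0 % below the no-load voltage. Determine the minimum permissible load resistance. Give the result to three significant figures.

Output resistance R_th = Ra‖Rb = (3.90 × 85.7)/89.60 = 3.730 kΩ.
The fractional drop is R_th/(R_th + R_L); requiring this ≤ 0.0900 gives R_L ≥ R_th(1/0.0900 − 1) = 3.730 × 10.11 = 37.7 kΩ.

R_L(min) ≈ 37.7 kΩ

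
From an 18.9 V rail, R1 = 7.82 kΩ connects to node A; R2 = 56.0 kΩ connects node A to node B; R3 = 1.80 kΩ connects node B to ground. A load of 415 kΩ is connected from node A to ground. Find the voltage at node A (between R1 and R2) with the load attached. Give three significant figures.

Below node A the series string R2+R3 = 57.80 kΩ sits in parallel with the 415 kΩ load: 50.73 kΩ.
V_A = 18.9 × 50.73/(7.82 + 50.73) = 16.4 V.

V ≈ 16.4 V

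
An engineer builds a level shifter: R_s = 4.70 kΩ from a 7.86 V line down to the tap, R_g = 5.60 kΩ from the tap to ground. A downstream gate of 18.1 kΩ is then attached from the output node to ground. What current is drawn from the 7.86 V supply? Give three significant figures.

R_g‖R_L = 4.277 kΩ, so the source sees R_s + R_g‖R_L = 8.977 kΩ.
I = 7.86 V / 8.977 kΩ = 0.876 mA.

I ≈ 0.876 mA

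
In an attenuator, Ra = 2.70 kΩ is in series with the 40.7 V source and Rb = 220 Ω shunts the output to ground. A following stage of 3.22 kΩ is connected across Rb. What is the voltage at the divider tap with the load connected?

The load sits in parallel with Rb: Rb‖R_L = (220 × 3220) / (220 + 3220) = 205.9 Ω.
V_out = 40.7 × 205.9 / (2700 + 205.9) = 40.7 × 205.9/2906 = 2.88 V.
(Unloaded it would have been 3.07 V.)

V_out ≈ 2.88 V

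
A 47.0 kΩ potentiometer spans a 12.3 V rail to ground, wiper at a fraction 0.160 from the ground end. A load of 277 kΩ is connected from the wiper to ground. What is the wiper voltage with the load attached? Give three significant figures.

The wiper splits the pot into (1−α)R = 39.48 kΩ above and αR = 7.520 kΩ below.
Lower section ‖ load = 7.321 kΩ.
V_wiper = 12.3 × 7.321/(39.48 + 7.321) = 1.92 V.

V ≈ 1.92 V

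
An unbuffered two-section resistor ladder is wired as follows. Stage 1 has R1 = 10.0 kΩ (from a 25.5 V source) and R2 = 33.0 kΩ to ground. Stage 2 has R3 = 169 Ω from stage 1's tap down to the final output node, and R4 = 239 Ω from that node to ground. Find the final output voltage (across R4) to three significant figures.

Stage 2 presents R3+R4 = 408.0 Ω as a load on stage 1's tap.
Stage 1's lower leg becomes R2‖(R3+R4) = 403.0 Ω, so V_mid = 25.5 × 403.0/10400 = 0.9879 V.
Stage 2 is itself unloaded: V_out = V_mid × R4/(R3+R4) = 0.9879 × 239/408.0 = 0.579 V.

V_out ≈ 0.579 V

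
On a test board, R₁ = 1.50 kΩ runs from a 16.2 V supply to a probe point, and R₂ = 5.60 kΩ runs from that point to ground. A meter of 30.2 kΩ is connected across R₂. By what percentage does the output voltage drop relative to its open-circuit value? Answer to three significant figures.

The divider's output (Thévenin) resistance is R₁‖R₂ = 1.183 kΩ.
Fractional drop under load = R_th/(R_th + R_L) = 1.183 / (1.183 + 30.2) = 0.03770.
So the output falls by 3.77 %.

3.77 %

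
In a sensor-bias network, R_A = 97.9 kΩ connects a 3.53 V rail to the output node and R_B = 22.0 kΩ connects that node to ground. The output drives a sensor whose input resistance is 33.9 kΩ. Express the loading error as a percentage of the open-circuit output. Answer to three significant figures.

34.6 %

Unloaded V = 3.53 × 22.0/119.9 = 0.6477 V.
Loaded: R_B‖R_L = 13.34 kΩ, giving V = 3.53 × 13.34/111.2 = 0.4234 V.
Drop = (0.6477 − 0.4234) / 0.6477 = 34.6 %.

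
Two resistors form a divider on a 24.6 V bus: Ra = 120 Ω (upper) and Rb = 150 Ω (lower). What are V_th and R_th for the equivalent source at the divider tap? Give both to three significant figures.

V_th is the open-circuit tap voltage: 24.6 × 150/(120 + 150) = 13.7 V.
With the supply zeroed, Ra and Rb appear in parallel from the tap: R_th = Ra‖Rb = (120 × 150)/270.0 = 66.7 Ω.

V_th = 13.7 V, R_th = 66.7 Ω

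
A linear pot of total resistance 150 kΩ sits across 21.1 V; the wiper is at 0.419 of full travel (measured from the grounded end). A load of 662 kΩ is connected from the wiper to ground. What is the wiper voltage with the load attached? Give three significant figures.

The wiper splits the pot into (1−α)R = 87.15 kΩ above and αR = 62.85 kΩ below.
Lower section ‖ load = 57.40 kΩ.
V_wiper = 21.1 × 57.40/(87.15 + 57.40) = 8.38 V.

V ≈ 8.38 V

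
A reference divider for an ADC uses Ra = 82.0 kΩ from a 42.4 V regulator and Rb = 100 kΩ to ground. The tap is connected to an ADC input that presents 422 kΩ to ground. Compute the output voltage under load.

V_out ≈ 21.0 V

The load sits in parallel with Rb: Rb‖R_L = (100 × 422) / (100 + 422) = 80.84 kΩ.
V_out = 42.4 × 80.84 / (82.0 + 80.84) = 42.4 × 80.84/162.8 = 21.0 V.
(Unloaded it would have been 23.3 V.)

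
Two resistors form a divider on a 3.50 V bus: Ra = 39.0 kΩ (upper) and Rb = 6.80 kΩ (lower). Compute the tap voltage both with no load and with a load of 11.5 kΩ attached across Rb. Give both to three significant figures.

Unloaded: 0.520 V; loaded: 0.346 V

Open-circuit: V = 3.50 × 6.80/(39.0 + 6.80) = 0.520 V.
With the load, Rb becomes Rb‖R_L = 4.273 kΩ, so V = 3.50 × 4.273/43.27 = 0.346 V.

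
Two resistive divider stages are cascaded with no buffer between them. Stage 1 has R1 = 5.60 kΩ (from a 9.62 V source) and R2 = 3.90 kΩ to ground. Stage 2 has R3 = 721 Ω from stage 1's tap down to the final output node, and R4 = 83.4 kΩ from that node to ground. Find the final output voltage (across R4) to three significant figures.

V_out ≈ 3.81 V

Stage 2 presents R3+R4 = 84120 Ω as a load on stage 1's tap.
Stage 1's lower leg becomes R2‖(R3+R4) = 3727 Ω, so V_mid = 9.62 × 3727/9327 = 3.844 V.
Stage 2 is itself unloaded: V_out = V_mid × R4/(R3+R4) = 3.844 × 83400/84120 = 3.81 V.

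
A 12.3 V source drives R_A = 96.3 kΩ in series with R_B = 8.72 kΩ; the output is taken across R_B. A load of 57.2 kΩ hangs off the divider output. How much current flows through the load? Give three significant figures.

I_L ≈ 0.0157 mA

R_B‖R_L = 7.567 kΩ; V_out = 12.3 × 7.567/103.9 = 0.8960 V.
I_L = V_out / R_L = 0.8960 / 57.2 kΩ = 0.0157 mA.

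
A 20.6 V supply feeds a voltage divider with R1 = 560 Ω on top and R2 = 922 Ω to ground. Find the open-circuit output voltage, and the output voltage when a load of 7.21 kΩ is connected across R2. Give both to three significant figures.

Open-circuit: V = 20.6 × 922/(560 + 922) = 12.8 V.
With the load, R2 becomes R2‖R_L = 817.5 Ω, so V = 20.6 × 817.5/1377 = 12.2 V.

Unloaded: 12.8 V; loaded: 12.2 V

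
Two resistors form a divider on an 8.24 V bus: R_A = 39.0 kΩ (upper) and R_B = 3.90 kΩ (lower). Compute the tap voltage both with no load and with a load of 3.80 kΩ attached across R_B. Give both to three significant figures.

Unloaded: 0.749 V; loaded: 0.388 V

Open-circuit: V = 8.24 × 3.90/(39.0 + 3.90) = 0.749 V.
With the load, R_B becomes R_B‖R_L = 1.925 kΩ, so V = 8.24 × 1.925/40.92 = 0.388 V.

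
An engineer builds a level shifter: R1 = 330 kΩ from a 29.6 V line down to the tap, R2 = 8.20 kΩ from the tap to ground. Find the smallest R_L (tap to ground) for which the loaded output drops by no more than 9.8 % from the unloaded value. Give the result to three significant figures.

R_L(min) ≈ 73.6 kΩ

Output resistance R_th = R1‖R2 = (330 × 8.20)/338.2 = 8.001 kΩ.
The fractional drop is R_th/(R_th + R_L); requiring this ≤ 0.0980 gives R_L ≥ R_th(1/0.0980 − 1) = 8.001 × 9.204 = 73.6 kΩ.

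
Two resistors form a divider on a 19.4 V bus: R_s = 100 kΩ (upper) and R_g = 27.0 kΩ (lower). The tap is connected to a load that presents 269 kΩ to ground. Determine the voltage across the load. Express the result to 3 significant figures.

The load sits in parallel with R_g: R_g‖R_L = (27.0 × 269) / (27.0 + 269) = 24.54 kΩ.
V_out = 19.4 × 24.54 / (100 + 24.54) = 19.4 × 24.54/124.5 = 3.82 V.
(Unloaded it would have been 4.12 V.)

V_out ≈ 3.82 V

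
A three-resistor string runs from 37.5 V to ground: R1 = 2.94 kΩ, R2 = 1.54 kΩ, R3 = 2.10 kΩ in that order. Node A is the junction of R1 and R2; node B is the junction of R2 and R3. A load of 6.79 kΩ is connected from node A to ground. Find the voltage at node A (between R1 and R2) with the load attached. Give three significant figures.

Below node A the series string R2+R3 = 3.640 kΩ sits in parallel with the 6.79 kΩ load: 2.370 kΩ.
V_A = 37.5 × 2.370/(2.94 + 2.370) = 16.7 V.

V ≈ 16.7 V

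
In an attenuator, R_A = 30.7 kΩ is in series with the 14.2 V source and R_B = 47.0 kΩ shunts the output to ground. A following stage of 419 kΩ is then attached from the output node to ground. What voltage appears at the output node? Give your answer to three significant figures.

V_out ≈ 8.22 V

The load sits in parallel with R_B: R_B‖R_L = (47.0 × 419) / (47.0 + 419) = 42.26 kΩ.
V_out = 14.2 × 42.26 / (30.7 + 42.26) = 14.2 × 42.26/72.96 = 8.22 V.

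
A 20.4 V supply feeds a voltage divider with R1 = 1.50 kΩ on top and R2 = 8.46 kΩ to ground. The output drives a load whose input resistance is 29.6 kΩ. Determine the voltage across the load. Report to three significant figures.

V_out ≈ 16.6 V

The load sits in parallel with R2: R2‖R_L = (8.46 × 29.6) / (8.46 + 29.6) = 6.580 kΩ.
V_out = 20.4 × 6.580 / (1.50 + 6.580) = 20.4 × 6.580/8.080 = 16.6 V.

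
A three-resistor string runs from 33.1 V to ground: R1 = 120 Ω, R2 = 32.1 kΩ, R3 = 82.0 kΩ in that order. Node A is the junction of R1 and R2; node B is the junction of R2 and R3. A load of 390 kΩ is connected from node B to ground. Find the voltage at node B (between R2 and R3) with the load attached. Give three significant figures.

At node B, R3 is in parallel with the load: R3‖R_L = 67750 Ω.
Below node A the resistance is R2 + (R3‖R_L) = 99850 Ω, so V_A = 33.1 × 99850/99970 = 33.06 V.
Then V_B = V_A × (R3‖R_L)/(R2 + R3‖R_L) = 33.06 × 67750/99850 = 22.4 V.

V ≈ 22.4 V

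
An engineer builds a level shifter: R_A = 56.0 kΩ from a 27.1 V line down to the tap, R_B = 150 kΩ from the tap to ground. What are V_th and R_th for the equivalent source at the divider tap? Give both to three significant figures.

V_th is the open-circuit tap voltage: 27.1 × 150/(56.0 + 150) = 19.7 V.
With the supply zeroed, R_A and R_B appear in parallel from the tap: R_th = R_A‖R_B = (56.0 × 150)/206.0 = 40.8 kΩ.

V_th = 19.7 V, R_th = 40.8 kΩ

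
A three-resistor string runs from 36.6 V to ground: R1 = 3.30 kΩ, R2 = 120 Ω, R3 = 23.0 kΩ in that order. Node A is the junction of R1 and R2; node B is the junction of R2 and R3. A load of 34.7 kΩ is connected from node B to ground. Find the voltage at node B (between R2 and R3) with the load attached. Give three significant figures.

V ≈ 29.3 V

At node B, R3 is in parallel with the load: R3‖R_L = 13830 Ω.
Below node A the resistance is R2 + (R3‖R_L) = 13950 Ω, so V_A = 36.6 × 13950/17250 = 29.60 V.
Then V_B = V_A × (R3‖R_L)/(R2 + R3‖R_L) = 29.60 × 13830/13950 = 29.3 V.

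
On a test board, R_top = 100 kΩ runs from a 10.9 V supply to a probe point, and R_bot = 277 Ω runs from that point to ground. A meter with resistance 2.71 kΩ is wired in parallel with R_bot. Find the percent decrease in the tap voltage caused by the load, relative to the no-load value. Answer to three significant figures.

9.25 %

The divider's output (Thévenin) resistance is R_top‖R_bot = 276.2 Ω.
Fractional drop under load = R_th/(R_th + R_L) = 276.2 / (276.2 + 2710) = 0.09250.
So the output falls by 9.25 %.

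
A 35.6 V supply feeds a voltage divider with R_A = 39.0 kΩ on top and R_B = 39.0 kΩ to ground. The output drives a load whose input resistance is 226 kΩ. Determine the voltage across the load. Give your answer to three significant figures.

The load sits in parallel with R_B: R_B‖R_L = (39.0 × 226) / (39.0 + 226) = 33.26 kΩ.
V_out = 35.6 × 33.26 / (39.0 + 33.26) = 35.6 × 33.26/72.26 = 16.4 V.

V_out ≈ 16.4 V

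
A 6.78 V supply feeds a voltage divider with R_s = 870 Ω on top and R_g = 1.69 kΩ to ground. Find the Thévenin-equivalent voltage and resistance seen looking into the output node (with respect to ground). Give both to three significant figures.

V_th = 4.48 V, R_th = 574 Ω

V_th is the open-circuit tap voltage: 6.78 × 1690/(870 + 1690) = 4.48 V.
With the supply zeroed, R_s and R_g appear in parallel from the tap: R_th = R_s‖R_g = (870 × 1690)/2560 = 574 Ω.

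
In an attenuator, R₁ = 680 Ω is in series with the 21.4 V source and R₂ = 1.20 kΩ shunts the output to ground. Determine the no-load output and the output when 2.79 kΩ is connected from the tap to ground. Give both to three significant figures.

Unloaded: 13.7 V; loaded: 11.8 V

Open-circuit: V = 21.4 × 1200/(680 + 1200) = 13.7 V.
With the load, R₂ becomes R₂‖R_L = 839.1 Ω, so V = 21.4 × 839.1/1519 = 11.8 V.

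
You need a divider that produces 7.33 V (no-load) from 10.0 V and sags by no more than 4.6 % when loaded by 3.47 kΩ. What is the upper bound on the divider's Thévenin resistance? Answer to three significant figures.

Loading drop = R_th/(R_th + R_L) ≤ 0.0460, so R_th ≤ R_L · ε/(1−ε) = 3.47 kΩ × 0.0460/0.9540 = 167 Ω.
(Any R1, R2 with R2/(R1+R2) = 0.733 and R1‖R2 ≤ 167 Ω will meet the spec.)

R_th ≤ 167 Ω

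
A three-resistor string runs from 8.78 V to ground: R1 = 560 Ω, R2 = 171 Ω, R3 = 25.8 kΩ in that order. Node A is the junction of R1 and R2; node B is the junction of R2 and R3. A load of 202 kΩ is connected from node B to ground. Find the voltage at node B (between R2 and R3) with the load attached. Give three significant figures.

V ≈ 8.51 V

At node B, R3 is in parallel with the load: R3‖R_L = 22880 Ω.
Below node A the resistance is R2 + (R3‖R_L) = 23050 Ω, so V_A = 8.78 × 23050/23610 = 8.572 V.
Then V_B = V_A × (R3‖R_L)/(R2 + R3‖R_L) = 8.572 × 22880/23050 = 8.51 V.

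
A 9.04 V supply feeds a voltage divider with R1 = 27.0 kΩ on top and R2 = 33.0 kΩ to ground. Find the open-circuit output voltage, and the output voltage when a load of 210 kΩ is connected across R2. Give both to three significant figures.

Open-circuit: V = 9.04 × 33.0/(27.0 + 33.0) = 4.97 V.
With the load, R2 becomes R2‖R_L = 28.52 kΩ, so V = 9.04 × 28.52/55.52 = 4.64 V.

Unloaded: 4.97 V; loaded: 4.64 V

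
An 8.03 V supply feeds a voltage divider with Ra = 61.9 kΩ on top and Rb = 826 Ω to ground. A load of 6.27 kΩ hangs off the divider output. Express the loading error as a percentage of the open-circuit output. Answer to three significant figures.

Unloaded V = 8.03 × 826/62730 = 0.10574 V.
Loaded: Rb‖R_L = 729.9 Ω, giving V = 8.03 × 729.9/62630 = 0.093577 V.
Drop = (0.10574 − 0.093577) / 0.10574 = 11.5 %.

11.5 %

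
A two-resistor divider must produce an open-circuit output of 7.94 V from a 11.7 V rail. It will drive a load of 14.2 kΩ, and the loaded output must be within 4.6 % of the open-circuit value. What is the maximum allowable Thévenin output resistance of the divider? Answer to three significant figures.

R_th ≤ 685 Ω

Loading drop = R_th/(R_th + R_L) ≤ 0.0460, so R_th ≤ R_L · ε/(1−ε) = 14.2 kΩ × 0.0460/0.9540 = 685 Ω.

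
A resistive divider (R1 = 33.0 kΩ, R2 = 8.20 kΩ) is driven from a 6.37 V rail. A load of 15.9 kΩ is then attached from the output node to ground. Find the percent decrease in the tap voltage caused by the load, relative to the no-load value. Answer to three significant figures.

The divider's output (Thévenin) resistance is R1‖R2 = 6.568 kΩ.
Fractional drop under load = R_th/(R_th + R_L) = 6.568 / (6.568 + 15.9) = 0.2923.
So the output falls by 29.2 %.

29.2 %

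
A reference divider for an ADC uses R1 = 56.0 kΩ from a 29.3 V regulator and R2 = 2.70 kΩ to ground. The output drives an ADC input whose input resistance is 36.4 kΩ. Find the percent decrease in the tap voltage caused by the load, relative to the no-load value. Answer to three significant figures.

6.61 %

The divider's output (Thévenin) resistance is R1‖R2 = 2.576 kΩ.
Fractional drop under load = R_th/(R_th + R_L) = 2.576 / (2.576 + 36.4) = 0.06609.
So the output falls by 6.61 %.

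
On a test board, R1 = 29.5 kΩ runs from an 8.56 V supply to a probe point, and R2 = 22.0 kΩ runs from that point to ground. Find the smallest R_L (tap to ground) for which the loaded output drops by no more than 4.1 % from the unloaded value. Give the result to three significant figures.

R_L(min) ≈ 295 kΩ

Output resistance R_th = R1‖R2 = (29.5 × 22.0)/51.50 = 12.60 kΩ.
The fractional drop is R_th/(R_th + R_L); requiring this ≤ 0.0410 gives R_L ≥ R_th(1/0.0410 − 1) = 12.60 × 23.39 = 295 kΩ.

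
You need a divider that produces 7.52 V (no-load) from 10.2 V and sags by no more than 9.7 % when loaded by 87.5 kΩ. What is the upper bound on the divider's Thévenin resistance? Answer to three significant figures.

R_th ≤ 9.40 kΩ

Loading drop = R_th/(R_th + R_L) ≤ 0.0970, so R_th ≤ R_L · ε/(1−ε) = 87.5 kΩ × 0.0970/0.9030 = 9.40 kΩ.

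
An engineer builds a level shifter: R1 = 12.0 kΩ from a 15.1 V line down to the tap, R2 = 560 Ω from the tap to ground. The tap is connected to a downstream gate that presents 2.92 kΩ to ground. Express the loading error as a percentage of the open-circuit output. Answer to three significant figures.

Unloaded V = 15.1 × 560/12560 = 0.6732 V.
Loaded: R2‖R_L = 469.9 Ω, giving V = 15.1 × 469.9/12470 = 0.5690 V.
Drop = (0.6732 − 0.5690) / 0.6732 = 15.5 %.

15.5 %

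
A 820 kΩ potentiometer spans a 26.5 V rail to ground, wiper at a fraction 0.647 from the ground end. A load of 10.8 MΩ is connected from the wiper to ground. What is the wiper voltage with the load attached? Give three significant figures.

V ≈ 16.9 V

The wiper splits the pot into (1−α)R = 289.5 kΩ above and αR = 530.5 kΩ below.
Lower section ‖ load = 505.7 kΩ.
V_wiper = 26.5 × 505.7/(289.5 + 505.7) = 16.9 V.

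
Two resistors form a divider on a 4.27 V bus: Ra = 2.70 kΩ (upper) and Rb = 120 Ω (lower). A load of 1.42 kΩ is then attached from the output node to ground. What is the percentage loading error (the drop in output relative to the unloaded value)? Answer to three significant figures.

The divider's output (Thévenin) resistance is Ra‖Rb = 114.9 Ω.
Fractional drop under load = R_th/(R_th + R_L) = 114.9 / (114.9 + 1420) = 0.07485.
So the output falls by 7.49 %.

7.49 %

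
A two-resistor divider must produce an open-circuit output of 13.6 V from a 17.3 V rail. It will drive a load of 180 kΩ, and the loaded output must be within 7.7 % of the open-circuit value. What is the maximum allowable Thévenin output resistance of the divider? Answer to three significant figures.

R_th ≤ 15.0 kΩ

Loading drop = R_th/(R_th + R_L) ≤ 0.0770, so R_th ≤ R_L · ε/(1−ε) = 180 kΩ × 0.0770/0.9230 = 15.0 kΩ.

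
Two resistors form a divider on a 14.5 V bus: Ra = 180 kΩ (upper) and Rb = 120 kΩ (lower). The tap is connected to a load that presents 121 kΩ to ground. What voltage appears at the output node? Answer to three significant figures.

The load sits in parallel with Rb: Rb‖R_L = (120 × 121) / (120 + 121) = 60.25 kΩ.
V_out = 14.5 × 60.25 / (180 + 60.25) = 14.5 × 60.25/240.2 = 3.64 V.

V_out ≈ 3.64 V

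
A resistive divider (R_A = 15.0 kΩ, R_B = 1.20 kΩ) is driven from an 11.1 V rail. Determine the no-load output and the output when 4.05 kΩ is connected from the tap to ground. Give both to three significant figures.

Open-circuit: V = 11.1 × 1.20/(15.0 + 1.20) = 0.822 V.
With the load, R_B becomes R_B‖R_L = 0.9257 kΩ, so V = 11.1 × 0.9257/15.93 = 0.645 V.

Unloaded: 0.822 V; loaded: 0.645 V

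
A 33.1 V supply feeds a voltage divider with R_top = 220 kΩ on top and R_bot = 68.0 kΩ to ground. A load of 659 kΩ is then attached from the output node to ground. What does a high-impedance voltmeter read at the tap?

The load sits in parallel with R_bot: R_bot‖R_L = (68.0 × 659) / (68.0 + 659) = 61.64 kΩ.
V_out = 33.1 × 61.64 / (220 + 61.64) = 33.1 × 61.64/281.6 = 7.24 V.
(Unloaded it would have been 7.82 V.)

V_out ≈ 7.24 V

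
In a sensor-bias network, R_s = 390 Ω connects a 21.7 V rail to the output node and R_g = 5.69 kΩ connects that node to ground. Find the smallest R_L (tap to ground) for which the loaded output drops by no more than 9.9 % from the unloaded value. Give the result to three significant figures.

R_L(min) ≈ 3.32 kΩ

Output resistance R_th = R_s‖R_g = (390 × 5690)/6080 = 365.0 Ω.
The fractional drop is R_th/(R_th + R_L); requiring this ≤ 0.0990 gives R_L ≥ R_th(1/0.0990 − 1) = 365.0 × 9.101 = 3.32 kΩ.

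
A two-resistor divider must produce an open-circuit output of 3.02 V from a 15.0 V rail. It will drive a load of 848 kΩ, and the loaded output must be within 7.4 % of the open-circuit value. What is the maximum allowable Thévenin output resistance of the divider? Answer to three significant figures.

R_th ≤ 67.8 kΩ

Loading drop = R_th/(R_th + R_L) ≤ 0.0740, so R_th ≤ R_L · ε/(1−ε) = 848 kΩ × 0.0740/0.9260 = 67.8 kΩ.
(Any R1, R2 with R2/(R1+R2) = 0.201 and R1‖R2 ≤ 67.8 kΩ will meet the spec.)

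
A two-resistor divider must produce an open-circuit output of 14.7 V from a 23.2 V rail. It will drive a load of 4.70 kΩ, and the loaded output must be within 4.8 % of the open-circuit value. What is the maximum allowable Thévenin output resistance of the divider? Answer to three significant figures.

R_th ≤ 237 Ω

Loading drop = R_th/(R_th + R_L) ≤ 0.0480, so R_th ≤ R_L · ε/(1−ε) = 4.70 kΩ × 0.0480/0.9520 = 237 Ω.
(Any R1, R2 with R2/(R1+R2) = 0.634 and R1‖R2 ≤ 237 Ω will meet the spec.)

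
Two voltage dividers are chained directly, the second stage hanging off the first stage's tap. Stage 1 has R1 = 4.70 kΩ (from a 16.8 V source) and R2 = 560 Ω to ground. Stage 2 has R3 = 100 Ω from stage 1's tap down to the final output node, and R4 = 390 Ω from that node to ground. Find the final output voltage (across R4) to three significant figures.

Stage 2 presents R3+R4 = 490.0 Ω as a load on stage 1's tap.
Stage 1's lower leg becomes R2‖(R3+R4) = 261.3 Ω, so V_mid = 16.8 × 261.3/4961 = 0.8849 V.
Stage 2 is itself unloaded: V_out = V_mid × R4/(R3+R4) = 0.8849 × 390/490.0 = 0.704 V.

V_out ≈ 0.704 V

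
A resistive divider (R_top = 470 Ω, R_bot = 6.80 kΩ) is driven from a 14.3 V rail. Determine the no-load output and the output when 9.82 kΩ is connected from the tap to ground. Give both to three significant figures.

Unloaded: 13.4 V; loaded: 12.8 V

Open-circuit: V = 14.3 × 6800/(470 + 6800) = 13.4 V.
With the load, R_bot becomes R_bot‖R_L = 4018 Ω, so V = 14.3 × 4018/4488 = 12.8 V.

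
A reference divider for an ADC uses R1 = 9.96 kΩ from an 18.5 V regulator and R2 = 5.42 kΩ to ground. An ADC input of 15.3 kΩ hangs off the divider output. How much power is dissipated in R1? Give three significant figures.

Total resistance from the source is R1 + (R2‖R_L) = 13.96 kΩ, so I = 18.5/13.96 kΩ = 1.325 mA.
P = I²·R1 = (1.325 mA)² × 9.96 kΩ = 17.5 mW.

P ≈ 17.5 mW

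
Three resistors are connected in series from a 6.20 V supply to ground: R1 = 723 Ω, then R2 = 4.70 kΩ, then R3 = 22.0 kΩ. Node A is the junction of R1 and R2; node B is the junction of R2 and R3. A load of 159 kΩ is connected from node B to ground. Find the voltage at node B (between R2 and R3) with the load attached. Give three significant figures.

At node B, R3 is in parallel with the load: R3‖R_L = 19330 Ω.
Below node A the resistance is R2 + (R3‖R_L) = 24030 Ω, so V_A = 6.20 × 24030/24750 = 6.019 V.
Then V_B = V_A × (R3‖R_L)/(R2 + R3‖R_L) = 6.019 × 19330/24030 = 4.84 V.

V ≈ 4.84 V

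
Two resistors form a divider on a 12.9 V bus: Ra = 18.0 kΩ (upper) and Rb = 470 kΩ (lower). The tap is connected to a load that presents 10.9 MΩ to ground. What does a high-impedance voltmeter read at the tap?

The load sits in parallel with Rb: Rb‖R_L = (470 × 10900) / (470 + 10900) = 450.6 kΩ.
V_out = 12.9 × 450.6 / (18.0 + 450.6) = 12.9 × 450.6/468.6 = 12.4 V.
(Unloaded it would have been 12.4 V.)

V_out ≈ 12.4 V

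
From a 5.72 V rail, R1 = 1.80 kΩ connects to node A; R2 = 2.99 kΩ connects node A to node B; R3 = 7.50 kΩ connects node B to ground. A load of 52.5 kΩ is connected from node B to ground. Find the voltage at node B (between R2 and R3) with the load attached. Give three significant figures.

At node B, R3 is in parallel with the load: R3‖R_L = 6.562 kΩ.
Below node A the resistance is R2 + (R3‖R_L) = 9.553 kΩ, so V_A = 5.72 × 9.553/11.35 = 4.813 V.
Then V_B = V_A × (R3‖R_L)/(R2 + R3‖R_L) = 4.813 × 6.562/9.553 = 3.31 V.

V ≈ 3.31 V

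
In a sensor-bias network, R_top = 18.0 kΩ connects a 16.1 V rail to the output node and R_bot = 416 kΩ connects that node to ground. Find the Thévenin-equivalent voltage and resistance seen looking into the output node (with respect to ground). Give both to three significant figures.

V_th = 15.4 V, R_th = 17.3 kΩ

V_th is the open-circuit tap voltage: 16.1 × 416/(18.0 + 416) = 15.4 V.
With the supply zeroed, R_top and R_bot appear in parallel from the tap: R_th = R_top‖R_bot = (18.0 × 416)/434.0 = 17.3 kΩ.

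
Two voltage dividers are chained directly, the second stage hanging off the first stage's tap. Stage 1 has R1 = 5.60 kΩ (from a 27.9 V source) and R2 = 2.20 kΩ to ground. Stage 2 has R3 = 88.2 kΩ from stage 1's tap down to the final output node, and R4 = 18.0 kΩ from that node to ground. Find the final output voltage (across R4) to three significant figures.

Stage 2 presents R3+R4 = 106.2 kΩ as a load on stage 1's tap.
Stage 1's lower leg becomes R2‖(R3+R4) = 2.155 kΩ, so V_mid = 27.9 × 2.155/7.755 = 7.754 V.
Stage 2 is itself unloaded: V_out = V_mid × R4/(R3+R4) = 7.754 × 18.0/106.2 = 1.31 V.

V_out ≈ 1.31 V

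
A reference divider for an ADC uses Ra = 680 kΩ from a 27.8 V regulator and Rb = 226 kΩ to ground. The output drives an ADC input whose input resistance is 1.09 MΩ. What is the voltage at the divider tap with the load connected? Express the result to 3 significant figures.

V_out ≈ 6.00 V

The load sits in parallel with Rb: Rb‖R_L = (226 × 1090) / (226 + 1090) = 187.2 kΩ.
V_out = 27.8 × 187.2 / (680 + 187.2) = 27.8 × 187.2/867.2 = 6.00 V.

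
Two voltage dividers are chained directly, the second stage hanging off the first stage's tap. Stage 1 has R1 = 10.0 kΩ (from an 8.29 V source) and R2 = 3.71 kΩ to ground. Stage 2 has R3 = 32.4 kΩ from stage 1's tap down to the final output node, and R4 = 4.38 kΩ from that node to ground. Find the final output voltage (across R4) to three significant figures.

Stage 2 presents R3+R4 = 36.78 kΩ as a load on stage 1's tap.
Stage 1's lower leg becomes R2‖(R3+R4) = 3.370 kΩ, so V_mid = 8.29 × 3.370/13.37 = 2.090 V.
Stage 2 is itself unloaded: V_out = V_mid × R4/(R3+R4) = 2.090 × 4.38/36.78 = 0.249 V.

V_out ≈ 0.249 V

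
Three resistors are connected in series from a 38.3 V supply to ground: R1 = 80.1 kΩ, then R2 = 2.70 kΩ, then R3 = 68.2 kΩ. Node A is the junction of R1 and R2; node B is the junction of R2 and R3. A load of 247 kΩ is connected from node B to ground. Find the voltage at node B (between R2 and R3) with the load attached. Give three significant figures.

At node B, R3 is in parallel with the load: R3‖R_L = 53.44 kΩ.
Below node A the resistance is R2 + (R3‖R_L) = 56.14 kΩ, so V_A = 38.3 × 56.14/136.2 = 15.78 V.
Then V_B = V_A × (R3‖R_L)/(R2 + R3‖R_L) = 15.78 × 53.44/56.14 = 15.0 V.

V ≈ 15.0 V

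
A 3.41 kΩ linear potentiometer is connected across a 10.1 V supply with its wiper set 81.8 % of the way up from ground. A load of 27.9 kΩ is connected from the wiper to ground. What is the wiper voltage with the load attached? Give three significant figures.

V ≈ 8.11 V

The wiper splits the pot into (1−α)R = 620.6 Ω above and αR = 2789 Ω below.
Lower section ‖ load = 2536 Ω.
V_wiper = 10.1 × 2536/(620.6 + 2536) = 8.11 V.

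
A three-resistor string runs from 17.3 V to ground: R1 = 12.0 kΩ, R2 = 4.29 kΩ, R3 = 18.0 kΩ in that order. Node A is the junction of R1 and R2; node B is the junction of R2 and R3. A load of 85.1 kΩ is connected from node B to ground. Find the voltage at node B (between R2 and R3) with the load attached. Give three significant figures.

At node B, R3 is in parallel with the load: R3‖R_L = 14.86 kΩ.
Below node A the resistance is R2 + (R3‖R_L) = 19.15 kΩ, so V_A = 17.3 × 19.15/31.15 = 10.63 V.
Then V_B = V_A × (R3‖R_L)/(R2 + R3‖R_L) = 10.63 × 14.86/19.15 = 8.25 V.

V ≈ 8.25 V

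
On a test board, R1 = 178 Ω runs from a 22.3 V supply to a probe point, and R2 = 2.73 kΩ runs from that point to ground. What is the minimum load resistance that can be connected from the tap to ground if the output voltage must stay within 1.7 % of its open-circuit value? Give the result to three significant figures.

Output resistance R_th = R1‖R2 = (178 × 2730)/2908 = 167.1 Ω.
The fractional drop is R_th/(R_th + R_L); requiring this ≤ 0.0170 gives R_L ≥ R_th(1/0.0170 − 1) = 167.1 × 57.82 = 9.66 kΩ.

R_L(min) ≈ 9.66 kΩ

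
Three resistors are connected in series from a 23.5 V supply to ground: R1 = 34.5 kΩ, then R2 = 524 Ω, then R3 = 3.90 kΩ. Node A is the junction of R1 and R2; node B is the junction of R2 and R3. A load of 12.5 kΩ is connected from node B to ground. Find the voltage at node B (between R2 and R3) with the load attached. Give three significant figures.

V ≈ 1.84 V

At node B, R3 is in parallel with the load: R3‖R_L = 2973 Ω.
Below node A the resistance is R2 + (R3‖R_L) = 3497 Ω, so V_A = 23.5 × 3497/38000 = 2.163 V.
Then V_B = V_A × (R3‖R_L)/(R2 + R3‖R_L) = 2.163 × 2973/3497 = 1.84 V.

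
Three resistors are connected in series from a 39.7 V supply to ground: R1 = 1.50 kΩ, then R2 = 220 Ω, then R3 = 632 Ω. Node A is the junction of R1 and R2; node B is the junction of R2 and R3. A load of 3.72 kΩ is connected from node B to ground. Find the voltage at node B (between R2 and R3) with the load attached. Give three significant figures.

V ≈ 9.49 V

At node B, R3 is in parallel with the load: R3‖R_L = 540.2 Ω.
Below node A the resistance is R2 + (R3‖R_L) = 760.2 Ω, so V_A = 39.7 × 760.2/2260 = 13.35 V.
Then V_B = V_A × (R3‖R_L)/(R2 + R3‖R_L) = 13.35 × 540.2/760.2 = 9.49 V.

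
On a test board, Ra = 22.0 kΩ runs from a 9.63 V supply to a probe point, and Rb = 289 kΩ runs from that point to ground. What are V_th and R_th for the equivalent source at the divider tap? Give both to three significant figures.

V_th is the open-circuit tap voltage: 9.63 × 289/(22.0 + 289) = 8.95 V.
With the supply zeroed, Ra and Rb appear in parallel from the tap: R_th = Ra‖Rb = (22.0 × 289)/311.0 = 20.4 kΩ.

V_th = 8.95 V, R_th = 20.4 kΩ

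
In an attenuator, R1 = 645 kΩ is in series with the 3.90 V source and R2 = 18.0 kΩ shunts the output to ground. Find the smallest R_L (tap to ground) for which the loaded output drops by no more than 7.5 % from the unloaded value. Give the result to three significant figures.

R_L(min) ≈ 216 kΩ

Output resistance R_th = R1‖R2 = (645 × 18.0)/663.0 = 17.51 kΩ.
The fractional drop is R_th/(R_th + R_L); requiring this ≤ 0.0750 gives R_L ≥ R_th(1/0.0750 − 1) = 17.51 × 12.33 = 216 kΩ.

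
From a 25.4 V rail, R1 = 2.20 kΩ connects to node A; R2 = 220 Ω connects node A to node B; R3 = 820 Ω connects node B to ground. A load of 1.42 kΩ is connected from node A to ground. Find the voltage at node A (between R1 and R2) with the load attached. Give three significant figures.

Below node A the series string R2+R3 = 1040 Ω sits in parallel with the 1420 Ω load: 600.3 Ω.
V_A = 25.4 × 600.3/(2200 + 600.3) = 5.45 V.

V ≈ 5.45 V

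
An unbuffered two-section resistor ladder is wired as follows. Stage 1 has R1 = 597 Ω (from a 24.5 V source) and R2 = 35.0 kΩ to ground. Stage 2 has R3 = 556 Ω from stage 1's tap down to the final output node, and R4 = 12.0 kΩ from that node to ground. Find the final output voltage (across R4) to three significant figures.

V_out ≈ 22.0 V

Stage 2 presents R3+R4 = 12560 Ω as a load on stage 1's tap.
Stage 1's lower leg becomes R2‖(R3+R4) = 9241 Ω, so V_mid = 24.5 × 9241/9838 = 23.01 V.
Stage 2 is itself unloaded: V_out = V_mid × R4/(R3+R4) = 23.01 × 12000/12560 = 22.0 V.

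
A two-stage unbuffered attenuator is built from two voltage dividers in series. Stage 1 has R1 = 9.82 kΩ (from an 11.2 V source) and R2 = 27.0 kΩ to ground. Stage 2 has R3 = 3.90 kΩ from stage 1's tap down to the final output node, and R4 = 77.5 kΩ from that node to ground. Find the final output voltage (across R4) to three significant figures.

V_out ≈ 7.18 V

Stage 2 presents R3+R4 = 81.40 kΩ as a load on stage 1's tap.
Stage 1's lower leg becomes R2‖(R3+R4) = 20.27 kΩ, so V_mid = 11.2 × 20.27/30.09 = 7.545 V.
Stage 2 is itself unloaded: V_out = V_mid × R4/(R3+R4) = 7.545 × 77.5/81.40 = 7.18 V.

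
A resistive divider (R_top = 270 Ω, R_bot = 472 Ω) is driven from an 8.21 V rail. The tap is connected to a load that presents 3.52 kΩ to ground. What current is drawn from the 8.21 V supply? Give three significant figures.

R_bot‖R_L = 416.2 Ω, so the source sees R_top + R_bot‖R_L = 686.2 Ω.
I = 8.21 V / 686.2 Ω = 12.0 mA.

I ≈ 12.0 mA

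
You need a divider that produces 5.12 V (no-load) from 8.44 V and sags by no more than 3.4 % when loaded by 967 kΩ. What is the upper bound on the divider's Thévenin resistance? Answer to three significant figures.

Loading drop = R_th/(R_th + R_L) ≤ 0.0340, so R_th ≤ R_L · ε/(1−ε) = 967 kΩ × 0.0340/0.9660 = 34.0 kΩ.

R_th ≤ 34.0 kΩ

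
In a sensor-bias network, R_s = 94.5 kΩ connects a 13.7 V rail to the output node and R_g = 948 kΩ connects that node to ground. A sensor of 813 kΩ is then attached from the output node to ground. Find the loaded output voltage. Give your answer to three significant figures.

V_out ≈ 11.3 V

The load sits in parallel with R_g: R_g‖R_L = (948 × 813) / (948 + 813) = 437.7 kΩ.
V_out = 13.7 × 437.7 / (94.5 + 437.7) = 13.7 × 437.7/532.2 = 11.3 V.
(Unloaded it would have been 12.5 V.)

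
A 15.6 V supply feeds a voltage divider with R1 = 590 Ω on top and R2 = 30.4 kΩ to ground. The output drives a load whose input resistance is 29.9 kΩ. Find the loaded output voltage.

V_out ≈ 15.0 V

The load sits in parallel with R2: R2‖R_L = (30400 × 29900) / (30400 + 29900) = 15070 Ω.
V_out = 15.6 × 15070 / (590 + 15070) = 15.6 × 15070/15660 = 15.0 V.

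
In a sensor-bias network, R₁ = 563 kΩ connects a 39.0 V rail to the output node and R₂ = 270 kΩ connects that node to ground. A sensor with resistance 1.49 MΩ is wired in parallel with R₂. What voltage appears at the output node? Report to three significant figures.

The load sits in parallel with R₂: R₂‖R_L = (270 × 1490) / (270 + 1490) = 228.6 kΩ.
V_out = 39.0 × 228.6 / (563 + 228.6) = 39.0 × 228.6/791.6 = 11.3 V.

V_out ≈ 11.3 V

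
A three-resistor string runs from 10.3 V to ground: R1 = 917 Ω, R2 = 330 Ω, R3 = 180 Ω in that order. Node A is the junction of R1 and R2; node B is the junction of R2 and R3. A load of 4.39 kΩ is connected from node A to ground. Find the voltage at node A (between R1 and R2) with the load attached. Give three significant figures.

V ≈ 3.43 V

Below node A the series string R2+R3 = 510.0 Ω sits in parallel with the 4390 Ω load: 456.9 Ω.
V_A = 10.3 × 456.9/(917 + 456.9) = 3.43 V.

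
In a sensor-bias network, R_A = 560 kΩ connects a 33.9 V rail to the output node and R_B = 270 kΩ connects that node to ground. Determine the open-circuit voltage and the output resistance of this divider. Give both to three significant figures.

V_th = 11.0 V, R_th = 182 kΩ

V_th is the open-circuit tap voltage: 33.9 × 270/(560 + 270) = 11.0 V.
With the supply zeroed, R_A and R_B appear in parallel from the tap: R_th = R_A‖R_B = (560 × 270)/830.0 = 182 kΩ.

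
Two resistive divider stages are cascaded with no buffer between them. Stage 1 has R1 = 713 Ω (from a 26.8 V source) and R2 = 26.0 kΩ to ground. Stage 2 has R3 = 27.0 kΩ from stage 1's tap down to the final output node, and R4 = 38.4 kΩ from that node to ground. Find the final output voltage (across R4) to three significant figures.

Stage 2 presents R3+R4 = 65400 Ω as a load on stage 1's tap.
Stage 1's lower leg becomes R2‖(R3+R4) = 18600 Ω, so V_mid = 26.8 × 18600/19320 = 25.81 V.
Stage 2 is itself unloaded: V_out = V_mid × R4/(R3+R4) = 25.81 × 38400/65400 = 15.2 V.

V_out ≈ 15.2 V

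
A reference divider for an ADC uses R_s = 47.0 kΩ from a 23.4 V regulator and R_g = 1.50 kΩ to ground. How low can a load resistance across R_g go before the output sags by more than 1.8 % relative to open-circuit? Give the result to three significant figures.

Output resistance R_th = R_s‖R_g = (47.0 × 1.50)/48.50 = 1.454 kΩ.
The fractional drop is R_th/(R_th + R_L); requiring this ≤ 0.0180 gives R_L ≥ R_th(1/0.0180 − 1) = 1.454 × 54.56 = 79.3 kΩ.

R_L(min) ≈ 79.3 kΩ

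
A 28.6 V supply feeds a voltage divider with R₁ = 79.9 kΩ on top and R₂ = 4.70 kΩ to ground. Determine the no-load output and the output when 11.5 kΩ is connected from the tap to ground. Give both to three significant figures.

Open-circuit: V = 28.6 × 4.70/(79.9 + 4.70) = 1.59 V.
With the load, R₂ becomes R₂‖R_L = 3.336 kΩ, so V = 28.6 × 3.336/83.24 = 1.15 V.

Unloaded: 1.59 V; loaded: 1.15 V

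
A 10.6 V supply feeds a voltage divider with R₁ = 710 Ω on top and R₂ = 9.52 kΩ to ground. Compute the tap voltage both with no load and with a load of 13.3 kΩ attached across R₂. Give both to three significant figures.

Open-circuit: V = 10.6 × 9520/(710 + 9520) = 9.86 V.
With the load, R₂ becomes R₂‖R_L = 5548 Ω, so V = 10.6 × 5548/6258 = 9.40 V.

Unloaded: 9.86 V; loaded: 9.40 V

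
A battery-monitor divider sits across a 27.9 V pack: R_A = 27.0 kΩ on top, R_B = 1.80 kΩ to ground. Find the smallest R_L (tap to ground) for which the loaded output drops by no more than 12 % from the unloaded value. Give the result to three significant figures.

Output resistance R_th = R_A‖R_B = (27.0 × 1.80)/28.80 = 1.688 kΩ.
The fractional drop is R_th/(R_th + R_L); requiring this ≤ 0.120 gives R_L ≥ R_th(1/0.120 − 1) = 1.688 × 7.333 = 12.4 kΩ.

R_L(min) ≈ 12.4 kΩ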